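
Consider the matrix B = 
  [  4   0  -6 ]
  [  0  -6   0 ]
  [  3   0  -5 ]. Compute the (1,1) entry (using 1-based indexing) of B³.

Characteristic polynomial: μ^3 + 7μ^2 + 4μ - 12 = (μ - 1)(μ + 2)(μ + 6), so the eigenvalues are -6, -2, 1.
μ=1: eigenvector (2, 0, 1).
μ=-6: eigenvector (0, 1, 0).
μ=-2: eigenvector (-1, 0, -1).
P = [[2, 0, -1], [0, 1, 0], [1, 0, -1]], D = diag(1, -6, -2), P⁻¹ = [[1, 0, -1], [0, 1, 0], [1, 0, -2]].
B³ = P·diag(1, -216, -8)·P⁻¹ = [[10, 0, -18], [0, -216, 0], [9, 0, -17]].
The requested entry is 10.

10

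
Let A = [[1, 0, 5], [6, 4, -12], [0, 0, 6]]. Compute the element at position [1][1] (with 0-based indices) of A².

Characteristic polynomial: r^3 - 11r^2 + 34r - 24 = (r - 6)(r - 4)(r - 1), so the eigenvalues are 1, 4, 6.
r=1: eigenvector (1, -2, 0).
r=6: eigenvector (-1, 3, -1).
r=4: eigenvector (0, 1, 0).
P = [[1, -1, 0], [-2, 3, 1], [0, -1, 0]], D = diag(1, 6, 4), P⁻¹ = [[1, 0, -1], [0, 0, -1], [2, 1, 1]].
A² = P·diag(1, 36, 16)·P⁻¹ = [[1, 0, 35], [30, 16, -90], [0, 0, 36]].
The requested entry is 16.

16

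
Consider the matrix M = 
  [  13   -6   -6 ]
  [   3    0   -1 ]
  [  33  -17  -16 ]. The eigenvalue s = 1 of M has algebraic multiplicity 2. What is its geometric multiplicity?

M − 1I = [[12, -6, -6], [3, -1, -1], [33, -17, -17]].
This matrix has rank 2, so its null space has dimension 3 − 2 = 1.

1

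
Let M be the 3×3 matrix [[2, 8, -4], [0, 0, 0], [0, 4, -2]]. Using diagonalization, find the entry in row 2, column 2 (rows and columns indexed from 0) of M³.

Characteristic polynomial: r^3 - 4r = r(r - 2)(r + 2), so the eigenvalues are -2, 0, 2.
r=-2: eigenvector (1, 0, 1).
r=0: eigenvector (0, 1, 2).
r=2: eigenvector (1, 0, 0).
P = [[1, 0, 1], [0, 1, 0], [1, 2, 0]], D = diag(-2, 0, 2), P⁻¹ = [[0, -2, 1], [0, 1, 0], [1, 2, -1]].
M³ = P·diag(-8, 0, 8)·P⁻¹ = [[8, 32, -16], [0, 0, 0], [0, 16, -8]].
The requested entry is -8.

-8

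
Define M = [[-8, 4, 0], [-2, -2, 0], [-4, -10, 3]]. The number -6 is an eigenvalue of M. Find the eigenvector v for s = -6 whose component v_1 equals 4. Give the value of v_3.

4

M + 6I = [[-2, 4, 0], [-2, 4, 0], [-4, -10, 9]].
Solving (M + 6I)v = 0 gives the eigenspace spanned by (4, 2, 4).
With v_1 = 4, v = (4, 2, 4), so v_3 = 4.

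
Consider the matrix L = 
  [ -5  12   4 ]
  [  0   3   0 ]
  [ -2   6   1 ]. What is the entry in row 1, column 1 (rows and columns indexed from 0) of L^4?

81

Characteristic polynomial: s^3 + s^2 - 9s - 9 = (s - 3)(s + 1)(s + 3), so the eigenvalues are -3, -1, 3.
s=-1: eigenvector (-1, 0, -1).
s=3: eigenvector (2, 1, 1).
s=-3: eigenvector (2, 0, 1).
P = [[-1, 2, 2], [0, 1, 0], [-1, 1, 1]], D = diag(-1, 3, -3), P⁻¹ = [[1, 0, -2], [0, 1, 0], [1, -1, -1]].
L⁴ = P·diag(1, 81, 81)·P⁻¹ = [[161, 0, -160], [0, 81, 0], [80, 0, -79]].
The requested entry is 81.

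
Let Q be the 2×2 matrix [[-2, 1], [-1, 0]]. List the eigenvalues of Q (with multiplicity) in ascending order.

Characteristic polynomial: p(r) = r^2 + 2r + 1 = (r + 1)^2.
Roots (with multiplicity): -1, -1.

-1, -1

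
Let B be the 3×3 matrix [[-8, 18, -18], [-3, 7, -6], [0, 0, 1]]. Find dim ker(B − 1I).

B − 1I = [[-9, 18, -18], [-3, 6, -6], [0, 0, 0]].
This matrix has rank 1, so its null space has dimension 3 − 1 = 2.

2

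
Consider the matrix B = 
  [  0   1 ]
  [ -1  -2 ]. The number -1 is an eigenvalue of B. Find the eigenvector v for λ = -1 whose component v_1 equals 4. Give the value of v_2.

-4

B + 1I = [[1, 1], [-1, -1]].
Solving (B + 1I)v = 0 gives the eigenspace spanned by (4, -4).
With v_1 = 4, v = (4, -4), so v_2 = -4.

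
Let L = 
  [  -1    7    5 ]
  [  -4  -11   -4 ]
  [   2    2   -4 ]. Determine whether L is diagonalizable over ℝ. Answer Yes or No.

No

Characteristic polynomial: p(t) = t^3 + 16t^2 + 85t + 150 = (t + 5)^2(t + 6).
t = -5 has algebraic multiplicity 2; rank(L + 5I) = 2, so geometric multiplicity = 1.
Geometric multiplicity < algebraic multiplicity, so L is not diagonalizable.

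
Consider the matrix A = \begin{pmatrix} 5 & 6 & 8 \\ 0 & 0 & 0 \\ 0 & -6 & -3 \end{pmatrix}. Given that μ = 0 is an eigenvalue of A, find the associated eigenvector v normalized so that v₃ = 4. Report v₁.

A = [[5, 6, 8], [0, 0, 0], [0, -6, -3]].
Solving (A)v = 0 gives the eigenspace spanned by (-4, -2, 4).
With v₃ = 4, v = (-4, -2, 4), so v₁ = -4.

-4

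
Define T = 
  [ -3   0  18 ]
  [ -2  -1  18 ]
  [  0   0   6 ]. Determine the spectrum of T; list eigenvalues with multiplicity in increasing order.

-3, -1, 6

Characteristic polynomial: p(λ) = λ^3 - 2λ^2 - 21λ - 18 = (λ - 6)(λ + 1)(λ + 3).
Roots (with multiplicity): -3, -1, 6.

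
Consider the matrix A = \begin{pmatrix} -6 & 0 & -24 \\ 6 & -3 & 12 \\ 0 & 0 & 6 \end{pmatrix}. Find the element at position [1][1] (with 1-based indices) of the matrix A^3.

Characteristic polynomial: μ^3 + 3μ^2 - 36μ - 108 = (μ - 6)(μ + 3)(μ + 6), so the eigenvalues are -6, -3, 6.
μ=-6: eigenvector (1, -2, 0).
μ=6: eigenvector (-2, 0, 1).
μ=-3: eigenvector (0, 1, 0).
P = [[1, -2, 0], [-2, 0, 1], [0, 1, 0]], D = diag(-6, 6, -3), P⁻¹ = [[1, 0, 2], [0, 0, 1], [2, 1, 4]].
A³ = P·diag(-216, 216, -27)·P⁻¹ = [[-216, 0, -864], [378, -27, 756], [0, 0, 216]].
The requested entry is -216.

-216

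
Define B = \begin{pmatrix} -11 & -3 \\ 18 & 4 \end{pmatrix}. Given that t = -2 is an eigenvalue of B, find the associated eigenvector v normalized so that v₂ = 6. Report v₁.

B + 2I = [[-9, -3], [18, 6]].
Solving (B + 2I)v = 0 gives the eigenspace spanned by (-2, 6).
With v₂ = 6, v = (-2, 6), so v₁ = -2.

-2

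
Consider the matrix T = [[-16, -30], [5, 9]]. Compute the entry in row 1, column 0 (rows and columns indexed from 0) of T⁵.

7775

Characteristic polynomial: λ^2 + 7λ + 6 = (λ + 1)(λ + 6), so the eigenvalues are -6, -1.
λ=-6: eigenvector (3, -1).
λ=-1: eigenvector (-2, 1).
P = [[3, -2], [-1, 1]], D = diag(-6, -1), P⁻¹ = [[1, 2], [1, 3]].
T⁵ = P·diag(-7776, -1)·P⁻¹ = [[-23326, -46650], [7775, 15549]].
The requested entry is 7775.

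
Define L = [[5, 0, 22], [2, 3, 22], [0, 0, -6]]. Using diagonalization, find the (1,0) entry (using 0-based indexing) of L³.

98

Characteristic polynomial: λ^3 - 2λ^2 - 33λ + 90 = (λ - 5)(λ - 3)(λ + 6), so the eigenvalues are -6, 3, 5.
λ=5: eigenvector (1, 1, 0).
λ=3: eigenvector (0, 1, 0).
λ=-6: eigenvector (-2, -2, 1).
P = [[1, 0, -2], [1, 1, -2], [0, 0, 1]], D = diag(5, 3, -6), P⁻¹ = [[1, 0, 2], [-1, 1, 0], [0, 0, 1]].
L³ = P·diag(125, 27, -216)·P⁻¹ = [[125, 0, 682], [98, 27, 682], [0, 0, -216]].
The requested entry is 98.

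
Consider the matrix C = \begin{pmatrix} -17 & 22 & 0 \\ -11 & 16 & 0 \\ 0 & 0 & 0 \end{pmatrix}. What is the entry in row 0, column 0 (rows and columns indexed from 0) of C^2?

47

Characteristic polynomial: λ^3 + λ^2 - 30λ = λ(λ - 5)(λ + 6), so the eigenvalues are -6, 0, 5.
λ=5: eigenvector (1, 1, 0).
λ=-6: eigenvector (-2, -1, 0).
λ=0: eigenvector (0, 0, 1).
P = [[1, -2, 0], [1, -1, 0], [0, 0, 1]], D = diag(5, -6, 0), P⁻¹ = [[-1, 2, 0], [-1, 1, 0], [0, 0, 1]].
C² = P·diag(25, 36, 0)·P⁻¹ = [[47, -22, 0], [11, 14, 0], [0, 0, 0]].
The requested entry is 47.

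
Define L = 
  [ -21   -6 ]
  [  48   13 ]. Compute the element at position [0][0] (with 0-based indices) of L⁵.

-26181

Characteristic polynomial: t^2 + 8t + 15 = (t + 3)(t + 5), so the eigenvalues are -5, -3.
t=-3: eigenvector (1, -3).
t=-5: eigenvector (3, -8).
P = [[1, 3], [-3, -8]], D = diag(-3, -5), P⁻¹ = [[-8, -3], [3, 1]].
L⁵ = P·diag(-243, -3125)·P⁻¹ = [[-26181, -8646], [69168, 22813]].
The requested entry is -26181.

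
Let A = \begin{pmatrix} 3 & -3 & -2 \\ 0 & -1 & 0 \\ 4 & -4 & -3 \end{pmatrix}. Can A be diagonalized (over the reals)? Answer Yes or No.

No

Characteristic polynomial: p(r) = r^3 + r^2 - r - 1 = (r - 1)(r + 1)^2.
r = -1 has algebraic multiplicity 2; rank(A + 1I) = 2, so geometric multiplicity = 1.
Geometric multiplicity < algebraic multiplicity, so A is not diagonalizable.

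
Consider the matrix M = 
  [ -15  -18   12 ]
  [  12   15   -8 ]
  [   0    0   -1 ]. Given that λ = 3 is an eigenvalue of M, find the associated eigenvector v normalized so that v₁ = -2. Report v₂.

2

M − 3I = [[-18, -18, 12], [12, 12, -8], [0, 0, -4]].
Solving (M − 3I)v = 0 gives the eigenspace spanned by (-2, 2, 0).
With v₁ = -2, v = (-2, 2, 0), so v₂ = 2.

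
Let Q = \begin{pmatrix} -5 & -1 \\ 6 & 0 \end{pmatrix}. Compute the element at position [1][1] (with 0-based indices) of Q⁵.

390

Characteristic polynomial: s^2 + 5s + 6 = (s + 2)(s + 3), so the eigenvalues are -3, -2.
s=-3: eigenvector (1, -2).
s=-2: eigenvector (-1, 3).
P = [[1, -1], [-2, 3]], D = diag(-3, -2), P⁻¹ = [[3, 1], [2, 1]].
Q⁵ = P·diag(-243, -32)·P⁻¹ = [[-665, -211], [1266, 390]].
The requested entry is 390.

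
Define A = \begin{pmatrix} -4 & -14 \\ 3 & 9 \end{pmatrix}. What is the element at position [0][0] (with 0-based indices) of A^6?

-3926

Characteristic polynomial: r^2 - 5r + 6 = (r - 3)(r - 2), so the eigenvalues are 2, 3.
r=2: eigenvector (7, -3).
r=3: eigenvector (-2, 1).
P = [[7, -2], [-3, 1]], D = diag(2, 3), P⁻¹ = [[1, 2], [3, 7]].
A⁶ = P·diag(64, 729)·P⁻¹ = [[-3926, -9310], [1995, 4719]].
The requested entry is -3926.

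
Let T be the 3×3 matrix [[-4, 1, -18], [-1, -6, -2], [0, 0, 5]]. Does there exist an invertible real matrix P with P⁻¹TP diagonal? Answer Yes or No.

Characteristic polynomial: p(μ) = μ^3 + 5μ^2 - 25μ - 125 = (μ - 5)(μ + 5)^2.
μ = -5 has algebraic multiplicity 2; rank(T + 5I) = 2, so geometric multiplicity = 1.
Geometric multiplicity < algebraic multiplicity, so T is not diagonalizable.

No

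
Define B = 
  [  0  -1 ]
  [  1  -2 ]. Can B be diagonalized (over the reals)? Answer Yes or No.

No

Characteristic polynomial: p(λ) = λ^2 + 2λ + 1 = (λ + 1)^2.
λ = -1 has algebraic multiplicity 2; rank(B + 1I) = 1, so geometric multiplicity = 1.
Geometric multiplicity < algebraic multiplicity, so B is not diagonalizable.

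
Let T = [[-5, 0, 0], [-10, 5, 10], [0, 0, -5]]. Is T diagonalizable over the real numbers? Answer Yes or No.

Yes

Characteristic polynomial: p(r) = r^3 + 5r^2 - 25r - 125 = (r - 5)(r + 5)^2.
r = -5 has algebraic multiplicity 2; rank(T + 5I) = 1, so geometric multiplicity = 2.
Every eigenvalue has geometric = algebraic multiplicity, so T is diagonalizable.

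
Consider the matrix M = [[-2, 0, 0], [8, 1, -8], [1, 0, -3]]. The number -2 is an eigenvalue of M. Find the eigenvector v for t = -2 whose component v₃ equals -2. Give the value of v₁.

M + 2I = [[0, 0, 0], [8, 3, -8], [1, 0, -1]].
Solving (M + 2I)v = 0 gives the eigenspace spanned by (-2, 0, -2).
With v₃ = -2, v = (-2, 0, -2), so v₁ = -2.

-2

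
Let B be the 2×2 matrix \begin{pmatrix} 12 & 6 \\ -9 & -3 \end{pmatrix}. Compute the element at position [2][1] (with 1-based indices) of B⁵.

Characteristic polynomial: t^2 - 9t + 18 = (t - 6)(t - 3), so the eigenvalues are 3, 6.
t=6: eigenvector (1, -1).
t=3: eigenvector (-2, 3).
P = [[1, -2], [-1, 3]], D = diag(6, 3), P⁻¹ = [[3, 2], [1, 1]].
B⁵ = P·diag(7776, 243)·P⁻¹ = [[22842, 15066], [-22599, -14823]].
The requested entry is -22599.

-22599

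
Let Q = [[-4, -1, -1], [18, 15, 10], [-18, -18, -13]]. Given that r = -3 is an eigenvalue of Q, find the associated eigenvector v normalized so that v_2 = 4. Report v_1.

Q + 3I = [[-1, -1, -1], [18, 18, 10], [-18, -18, -10]].
Solving (Q + 3I)v = 0 gives the eigenspace spanned by (-4, 4, 0).
With v_2 = 4, v = (-4, 4, 0), so v_1 = -4.

-4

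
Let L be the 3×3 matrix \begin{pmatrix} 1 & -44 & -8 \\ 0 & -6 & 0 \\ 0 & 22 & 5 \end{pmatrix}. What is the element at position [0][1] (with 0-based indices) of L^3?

-1364

Characteristic polynomial: t^3 - 31t + 30 = (t - 5)(t - 1)(t + 6), so the eigenvalues are -6, 1, 5.
t=-6: eigenvector (4, 1, -2).
t=1: eigenvector (1, 0, 0).
t=5: eigenvector (-2, 0, 1).
P = [[4, 1, -2], [1, 0, 0], [-2, 0, 1]], D = diag(-6, 1, 5), P⁻¹ = [[0, 1, 0], [1, 0, 2], [0, 2, 1]].
L³ = P·diag(-216, 1, 125)·P⁻¹ = [[1, -1364, -248], [0, -216, 0], [0, 682, 125]].
The requested entry is -1364.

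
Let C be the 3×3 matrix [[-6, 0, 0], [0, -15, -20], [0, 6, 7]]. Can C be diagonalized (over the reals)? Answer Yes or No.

Characteristic polynomial: p(s) = s^3 + 14s^2 + 63s + 90 = (s + 3)(s + 5)(s + 6).
All 3 eigenvalues are distinct, so C is diagonalizable.

Yes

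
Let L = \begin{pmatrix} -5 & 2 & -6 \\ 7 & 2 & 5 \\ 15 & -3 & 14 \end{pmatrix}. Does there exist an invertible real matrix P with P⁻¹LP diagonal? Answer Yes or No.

No

Characteristic polynomial: p(r) = r^3 - 11r^2 + 39r - 45 = (r - 5)(r - 3)^2.
r = 3 has algebraic multiplicity 2; rank(L − 3I) = 2, so geometric multiplicity = 1.
Geometric multiplicity < algebraic multiplicity, so L is not diagonalizable.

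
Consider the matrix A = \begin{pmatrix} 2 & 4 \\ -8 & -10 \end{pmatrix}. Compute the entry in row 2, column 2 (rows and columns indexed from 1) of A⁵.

-15520

Characteristic polynomial: t^2 + 8t + 12 = (t + 2)(t + 6), so the eigenvalues are -6, -2.
t=-6: eigenvector (-1, 2).
t=-2: eigenvector (1, -1).
P = [[-1, 1], [2, -1]], D = diag(-6, -2), P⁻¹ = [[1, 1], [2, 1]].
A⁵ = P·diag(-7776, -32)·P⁻¹ = [[7712, 7744], [-15488, -15520]].
The requested entry is -15520.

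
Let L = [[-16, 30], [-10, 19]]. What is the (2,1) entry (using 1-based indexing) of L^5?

Characteristic polynomial: t^2 - 3t - 4 = (t - 4)(t + 1), so the eigenvalues are -1, 4.
t=-1: eigenvector (2, 1).
t=4: eigenvector (-3, -2).
P = [[2, -3], [1, -2]], D = diag(-1, 4), P⁻¹ = [[2, -3], [1, -2]].
L⁵ = P·diag(-1, 1024)·P⁻¹ = [[-3076, 6150], [-2050, 4099]].
The requested entry is -2050.

-2050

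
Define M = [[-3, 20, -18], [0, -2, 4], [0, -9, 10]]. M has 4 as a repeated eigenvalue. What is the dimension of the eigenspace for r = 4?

M − 4I = [[-7, 20, -18], [0, -6, 4], [0, -9, 6]].
This matrix has rank 2, so its null space has dimension 3 − 2 = 1.

1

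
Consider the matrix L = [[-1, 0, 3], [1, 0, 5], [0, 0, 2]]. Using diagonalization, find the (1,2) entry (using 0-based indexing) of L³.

23

Characteristic polynomial: s^3 - s^2 - 2s = s(s - 2)(s + 1), so the eigenvalues are -1, 0, 2.
s=-1: eigenvector (1, -1, 0).
s=2: eigenvector (1, 3, 1).
s=0: eigenvector (0, 1, 0).
P = [[1, 1, 0], [-1, 3, 1], [0, 1, 0]], D = diag(-1, 2, 0), P⁻¹ = [[1, 0, -1], [0, 0, 1], [1, 1, -4]].
L³ = P·diag(-1, 8, 0)·P⁻¹ = [[-1, 0, 9], [1, 0, 23], [0, 0, 8]].
The requested entry is 23.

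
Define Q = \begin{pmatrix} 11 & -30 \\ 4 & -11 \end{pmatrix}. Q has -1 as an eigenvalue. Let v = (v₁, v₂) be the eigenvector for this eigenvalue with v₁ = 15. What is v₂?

Q + 1I = [[12, -30], [4, -10]].
Solving (Q + 1I)v = 0 gives the eigenspace spanned by (15, 6).
With v₁ = 15, v = (15, 6), so v₂ = 6.

6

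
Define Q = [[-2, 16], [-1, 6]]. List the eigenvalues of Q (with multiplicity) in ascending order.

Characteristic polynomial: p(μ) = μ^2 - 4μ + 4 = (μ - 2)^2.
Roots (with multiplicity): 2, 2.

2, 2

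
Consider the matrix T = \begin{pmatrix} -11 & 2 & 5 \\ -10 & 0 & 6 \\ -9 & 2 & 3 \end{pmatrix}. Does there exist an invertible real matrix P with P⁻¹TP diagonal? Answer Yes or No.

Characteristic polynomial: p(r) = r^3 + 8r^2 + 20r + 16 = (r + 2)^2(r + 4).
r = -2 has algebraic multiplicity 2; rank(T + 2I) = 2, so geometric multiplicity = 1.
Geometric multiplicity < algebraic multiplicity, so T is not diagonalizable.

No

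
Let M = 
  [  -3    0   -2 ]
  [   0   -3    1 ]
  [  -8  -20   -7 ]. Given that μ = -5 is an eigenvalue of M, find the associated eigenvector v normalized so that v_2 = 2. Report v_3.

-4

M + 5I = [[2, 0, -2], [0, 2, 1], [-8, -20, -2]].
Solving (M + 5I)v = 0 gives the eigenspace spanned by (-4, 2, -4).
With v_2 = 2, v = (-4, 2, -4), so v_3 = -4.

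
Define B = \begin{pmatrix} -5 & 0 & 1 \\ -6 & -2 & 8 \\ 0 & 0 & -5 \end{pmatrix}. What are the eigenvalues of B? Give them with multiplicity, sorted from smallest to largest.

-5, -5, -2

Characteristic polynomial: p(μ) = μ^3 + 12μ^2 + 45μ + 50 = (μ + 2)(μ + 5)^2.
Roots (with multiplicity): -5, -5, -2.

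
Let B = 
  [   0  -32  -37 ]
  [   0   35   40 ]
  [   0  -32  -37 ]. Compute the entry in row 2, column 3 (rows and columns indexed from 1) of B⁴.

-2720

Characteristic polynomial: s^3 + 2s^2 - 15s = s(s - 3)(s + 5), so the eigenvalues are -5, 0, 3.
s=0: eigenvector (1, 0, 0).
s=3: eigenvector (-4, 5, -4).
s=-5: eigenvector (1, -1, 1).
P = [[1, -4, 1], [0, 5, -1], [0, -4, 1]], D = diag(0, 3, -5), P⁻¹ = [[1, 0, -1], [0, 1, 1], [0, 4, 5]].
B⁴ = P·diag(0, 81, 625)·P⁻¹ = [[0, 2176, 2801], [0, -2095, -2720], [0, 2176, 2801]].
The requested entry is -2720.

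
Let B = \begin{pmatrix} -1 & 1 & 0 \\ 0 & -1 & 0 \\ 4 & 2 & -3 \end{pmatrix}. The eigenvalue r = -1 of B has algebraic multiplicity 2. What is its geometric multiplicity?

B + 1I = [[0, 1, 0], [0, 0, 0], [4, 2, -2]].
This matrix has rank 2, so its null space has dimension 3 − 2 = 1.

1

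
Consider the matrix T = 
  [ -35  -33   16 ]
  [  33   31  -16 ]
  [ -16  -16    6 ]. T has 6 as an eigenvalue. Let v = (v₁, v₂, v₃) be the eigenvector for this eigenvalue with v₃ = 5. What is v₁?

10

T − 6I = [[-41, -33, 16], [33, 25, -16], [-16, -16, 0]].
Solving (T − 6I)v = 0 gives the eigenspace spanned by (10, -10, 5).
With v₃ = 5, v = (10, -10, 5), so v₁ = 10.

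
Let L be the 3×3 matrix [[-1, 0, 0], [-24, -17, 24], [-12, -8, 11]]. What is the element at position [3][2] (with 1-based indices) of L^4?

Characteristic polynomial: λ^3 + 7λ^2 + 11λ + 5 = (λ + 1)^2(λ + 5), so the eigenvalues are -5, -1, -1.
λ=-5: eigenvector (0, -2, -1).
λ=-1: eigenvector (0, -3, -2).
λ=-1: eigenvector (1, 0, 1).
P = [[0, 0, 1], [-2, -3, 0], [-1, -2, 1]], D = diag(-5, -1, -1), P⁻¹ = [[-3, -2, 3], [2, 1, -2], [1, 0, 0]].
L⁴ = P·diag(625, 1, 1)·P⁻¹ = [[1, 0, 0], [3744, 2497, -3744], [1872, 1248, -1871]].
The requested entry is 1248.

1248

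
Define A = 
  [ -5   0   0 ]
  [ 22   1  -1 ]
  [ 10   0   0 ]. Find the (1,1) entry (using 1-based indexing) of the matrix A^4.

625

Characteristic polynomial: r^3 + 4r^2 - 5r = r(r - 1)(r + 5), so the eigenvalues are -5, 0, 1.
r=-5: eigenvector (1, -4, -2).
r=1: eigenvector (0, 1, 0).
r=0: eigenvector (0, 1, 1).
P = [[1, 0, 0], [-4, 1, 1], [-2, 0, 1]], D = diag(-5, 1, 0), P⁻¹ = [[1, 0, 0], [2, 1, -1], [2, 0, 1]].
A⁴ = P·diag(625, 1, 0)·P⁻¹ = [[625, 0, 0], [-2498, 1, -1], [-1250, 0, 0]].
The requested entry is 625.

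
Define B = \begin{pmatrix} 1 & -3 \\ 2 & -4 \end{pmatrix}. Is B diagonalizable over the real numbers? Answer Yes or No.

Yes

Characteristic polynomial: p(μ) = μ^2 + 3μ + 2 = (μ + 1)(μ + 2).
All 2 eigenvalues are distinct, so B is diagonalizable.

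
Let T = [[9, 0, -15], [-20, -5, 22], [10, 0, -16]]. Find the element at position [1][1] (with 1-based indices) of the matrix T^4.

Characteristic polynomial: r^3 + 12r^2 + 41r + 30 = (r + 1)(r + 5)(r + 6), so the eigenvalues are -6, -5, -1.
r=-1: eigenvector (3, -4, 2).
r=-5: eigenvector (0, 1, 0).
r=-6: eigenvector (1, -2, 1).
P = [[3, 0, 1], [-4, 1, -2], [2, 0, 1]], D = diag(-1, -5, -6), P⁻¹ = [[1, 0, -1], [0, 1, 2], [-2, 0, 3]].
T⁴ = P·diag(1, 625, 1296)·P⁻¹ = [[-2589, 0, 3885], [5180, 625, -6522], [-2590, 0, 3886]].
The requested entry is -2589.

-2589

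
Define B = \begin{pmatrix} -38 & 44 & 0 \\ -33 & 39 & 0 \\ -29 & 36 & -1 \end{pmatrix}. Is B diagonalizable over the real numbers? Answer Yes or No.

Characteristic polynomial: p(t) = t^3 - 31t - 30 = (t - 6)(t + 1)(t + 5).
All 3 eigenvalues are distinct, so B is diagonalizable.

Yes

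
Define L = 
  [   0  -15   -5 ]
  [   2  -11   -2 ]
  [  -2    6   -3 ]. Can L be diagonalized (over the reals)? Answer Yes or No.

Yes

Characteristic polynomial: p(t) = t^3 + 14t^2 + 65t + 100 = (t + 4)(t + 5)^2.
t = -5 has algebraic multiplicity 2; rank(L + 5I) = 1, so geometric multiplicity = 2.
Every eigenvalue has geometric = algebraic multiplicity, so L is diagonalizable.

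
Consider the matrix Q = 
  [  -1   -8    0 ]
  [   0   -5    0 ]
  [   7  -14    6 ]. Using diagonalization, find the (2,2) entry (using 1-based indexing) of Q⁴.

625

Characteristic polynomial: μ^3 - 31μ - 30 = (μ - 6)(μ + 1)(μ + 5), so the eigenvalues are -5, -1, 6.
μ=-1: eigenvector (1, 0, -1).
μ=-5: eigenvector (2, 1, 0).
μ=6: eigenvector (0, 0, 1).
P = [[1, 2, 0], [0, 1, 0], [-1, 0, 1]], D = diag(-1, -5, 6), P⁻¹ = [[1, -2, 0], [0, 1, 0], [1, -2, 1]].
Q⁴ = P·diag(1, 625, 1296)·P⁻¹ = [[1, 1248, 0], [0, 625, 0], [1295, -2590, 1296]].
The requested entry is 625.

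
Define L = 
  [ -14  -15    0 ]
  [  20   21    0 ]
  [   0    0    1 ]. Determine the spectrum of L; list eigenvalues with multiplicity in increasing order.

1, 1, 6

Characteristic polynomial: p(μ) = μ^3 - 8μ^2 + 13μ - 6 = (μ - 6)(μ - 1)^2.
Roots (with multiplicity): 1, 1, 6.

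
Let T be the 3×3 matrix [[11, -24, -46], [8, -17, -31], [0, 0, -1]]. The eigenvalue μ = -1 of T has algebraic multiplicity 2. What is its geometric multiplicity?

T + 1I = [[12, -24, -46], [8, -16, -31], [0, 0, 0]].
This matrix has rank 2, so its null space has dimension 3 − 2 = 1.

1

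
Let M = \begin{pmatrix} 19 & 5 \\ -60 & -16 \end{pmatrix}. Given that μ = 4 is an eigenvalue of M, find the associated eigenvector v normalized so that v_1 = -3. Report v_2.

9

M − 4I = [[15, 5], [-60, -20]].
Solving (M − 4I)v = 0 gives the eigenspace spanned by (-3, 9).
With v_1 = -3, v = (-3, 9), so v_2 = 9.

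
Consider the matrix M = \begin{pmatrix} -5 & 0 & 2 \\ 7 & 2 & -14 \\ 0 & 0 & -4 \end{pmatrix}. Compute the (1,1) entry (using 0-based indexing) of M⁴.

Characteristic polynomial: μ^3 + 7μ^2 + 2μ - 40 = (μ - 2)(μ + 4)(μ + 5), so the eigenvalues are -5, -4, 2.
μ=-5: eigenvector (1, -1, 0).
μ=2: eigenvector (0, 1, 0).
μ=-4: eigenvector (2, 0, 1).
P = [[1, 0, 2], [-1, 1, 0], [0, 0, 1]], D = diag(-5, 2, -4), P⁻¹ = [[1, 0, -2], [1, 1, -2], [0, 0, 1]].
M⁴ = P·diag(625, 16, 256)·P⁻¹ = [[625, 0, -738], [-609, 16, 1218], [0, 0, 256]].
The requested entry is 16.

16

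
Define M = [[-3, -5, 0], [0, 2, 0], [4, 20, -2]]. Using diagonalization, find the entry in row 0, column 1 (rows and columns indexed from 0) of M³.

-35

Characteristic polynomial: r^3 + 3r^2 - 4r - 12 = (r - 2)(r + 2)(r + 3), so the eigenvalues are -3, -2, 2.
r=-3: eigenvector (1, 0, -4).
r=2: eigenvector (-1, 1, 4).
r=-2: eigenvector (0, 0, 1).
P = [[1, -1, 0], [0, 1, 0], [-4, 4, 1]], D = diag(-3, 2, -2), P⁻¹ = [[1, 1, 0], [0, 1, 0], [4, 0, 1]].
M³ = P·diag(-27, 8, -8)·P⁻¹ = [[-27, -35, 0], [0, 8, 0], [76, 140, -8]].
The requested entry is -35.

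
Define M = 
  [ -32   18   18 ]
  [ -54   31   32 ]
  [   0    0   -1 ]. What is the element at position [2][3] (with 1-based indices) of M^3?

Characteristic polynomial: μ^3 + 2μ^2 - 19μ - 20 = (μ - 4)(μ + 1)(μ + 5), so the eigenvalues are -5, -1, 4.
μ=4: eigenvector (1, 2, 0).
μ=-5: eigenvector (-2, -3, 0).
μ=-1: eigenvector (0, -1, 1).
P = [[1, -2, 0], [2, -3, -1], [0, 0, 1]], D = diag(4, -5, -1), P⁻¹ = [[-3, 2, 2], [-2, 1, 1], [0, 0, 1]].
M³ = P·diag(64, -125, -1)·P⁻¹ = [[-692, 378, 378], [-1134, 631, 632], [0, 0, -1]].
The requested entry is 632.

632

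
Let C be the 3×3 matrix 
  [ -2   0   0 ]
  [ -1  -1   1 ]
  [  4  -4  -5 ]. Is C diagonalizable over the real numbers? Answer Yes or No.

No

Characteristic polynomial: p(t) = t^3 + 8t^2 + 21t + 18 = (t + 2)(t + 3)^2.
t = -3 has algebraic multiplicity 2; rank(C + 3I) = 2, so geometric multiplicity = 1.
Geometric multiplicity < algebraic multiplicity, so C is not diagonalizable.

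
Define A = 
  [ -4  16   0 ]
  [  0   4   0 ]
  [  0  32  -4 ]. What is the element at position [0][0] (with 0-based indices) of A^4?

256

Characteristic polynomial: t^3 + 4t^2 - 16t - 64 = (t - 4)(t + 4)^2, so the eigenvalues are -4, -4, 4.
t=-4: eigenvector (1, 0, 2).
t=4: eigenvector (2, 1, 4).
t=-4: eigenvector (0, 0, 1).
P = [[1, 2, 0], [0, 1, 0], [2, 4, 1]], D = diag(-4, 4, -4), P⁻¹ = [[1, -2, 0], [0, 1, 0], [-2, 0, 1]].
A⁴ = P·diag(256, 256, 256)·P⁻¹ = [[256, 0, 0], [0, 256, 0], [0, 0, 256]].
The requested entry is 256.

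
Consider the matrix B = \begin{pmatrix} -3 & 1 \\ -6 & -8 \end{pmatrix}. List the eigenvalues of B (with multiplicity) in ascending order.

-6, -5

Characteristic polynomial: p(λ) = λ^2 + 11λ + 30 = (λ + 5)(λ + 6).
Roots (with multiplicity): -6, -5.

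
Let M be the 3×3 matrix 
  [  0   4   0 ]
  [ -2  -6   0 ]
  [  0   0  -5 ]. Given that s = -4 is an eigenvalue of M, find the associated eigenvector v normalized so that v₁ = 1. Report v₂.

-1

M + 4I = [[4, 4, 0], [-2, -2, 0], [0, 0, -1]].
Solving (M + 4I)v = 0 gives the eigenspace spanned by (1, -1, 0).
With v₁ = 1, v = (1, -1, 0), so v₂ = -1.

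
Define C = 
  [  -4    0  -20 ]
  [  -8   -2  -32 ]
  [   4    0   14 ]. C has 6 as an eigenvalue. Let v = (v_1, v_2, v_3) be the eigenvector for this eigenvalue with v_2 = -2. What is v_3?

1

C − 6I = [[-10, 0, -20], [-8, -8, -32], [4, 0, 8]].
Solving (C − 6I)v = 0 gives the eigenspace spanned by (-2, -2, 1).
With v_2 = -2, v = (-2, -2, 1), so v_3 = 1.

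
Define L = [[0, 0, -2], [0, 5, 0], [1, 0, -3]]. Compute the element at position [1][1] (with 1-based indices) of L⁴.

-14

Characteristic polynomial: λ^3 - 2λ^2 - 13λ - 10 = (λ - 5)(λ + 1)(λ + 2), so the eigenvalues are -2, -1, 5.
λ=-2: eigenvector (-1, 0, -1).
λ=5: eigenvector (0, 1, 0).
λ=-1: eigenvector (2, 0, 1).
P = [[-1, 0, 2], [0, 1, 0], [-1, 0, 1]], D = diag(-2, 5, -1), P⁻¹ = [[1, 0, -2], [0, 1, 0], [1, 0, -1]].
L⁴ = P·diag(16, 625, 1)·P⁻¹ = [[-14, 0, 30], [0, 625, 0], [-15, 0, 31]].
The requested entry is -14.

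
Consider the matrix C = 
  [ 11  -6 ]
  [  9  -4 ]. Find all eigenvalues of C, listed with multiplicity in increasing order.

2, 5

Characteristic polynomial: p(μ) = μ^2 - 7μ + 10 = (μ - 5)(μ - 2).
Roots (with multiplicity): 2, 5.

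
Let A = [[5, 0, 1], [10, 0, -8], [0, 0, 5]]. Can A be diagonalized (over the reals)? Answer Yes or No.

Characteristic polynomial: p(μ) = μ^3 - 10μ^2 + 25μ = μ(μ - 5)^2.
μ = 5 has algebraic multiplicity 2; rank(A − 5I) = 2, so geometric multiplicity = 1.
Geometric multiplicity < algebraic multiplicity, so A is not diagonalizable.

No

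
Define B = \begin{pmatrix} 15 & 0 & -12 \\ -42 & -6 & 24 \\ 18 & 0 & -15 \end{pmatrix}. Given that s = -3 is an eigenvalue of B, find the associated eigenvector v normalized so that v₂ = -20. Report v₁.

10

B + 3I = [[18, 0, -12], [-42, -3, 24], [18, 0, -12]].
Solving (B + 3I)v = 0 gives the eigenspace spanned by (10, -20, 15).
With v₂ = -20, v = (10, -20, 15), so v₁ = 10.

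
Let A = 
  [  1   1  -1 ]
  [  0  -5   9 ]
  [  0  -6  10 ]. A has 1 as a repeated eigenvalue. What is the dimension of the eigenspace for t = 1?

A − 1I = [[0, 1, -1], [0, -6, 9], [0, -6, 9]].
This matrix has rank 2, so its null space has dimension 3 − 2 = 1.

1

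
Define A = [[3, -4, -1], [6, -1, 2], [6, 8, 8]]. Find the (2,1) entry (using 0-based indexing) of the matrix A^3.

104

Characteristic polynomial: μ^3 - 10μ^2 + 27μ - 18 = (μ - 6)(μ - 3)(μ - 1), so the eigenvalues are 1, 3, 6.
μ=1: eigenvector (-1, -1, 2).
μ=3: eigenvector (2, 1, -4).
μ=6: eigenvector (-1, 0, 3).
P = [[-1, 2, -1], [-1, 1, 0], [2, -4, 3]], D = diag(1, 3, 6), P⁻¹ = [[3, -2, 1], [3, -1, 1], [2, 0, 1]].
A³ = P·diag(1, 27, 216)·P⁻¹ = [[-273, -52, -163], [78, -25, 26], [978, 104, 542]].
The requested entry is 104.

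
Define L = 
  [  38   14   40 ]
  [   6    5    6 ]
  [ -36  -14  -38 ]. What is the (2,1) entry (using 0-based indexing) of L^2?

-42

Characteristic polynomial: s^3 - 5s^2 - 4s + 20 = (s - 5)(s - 2)(s + 2), so the eigenvalues are -2, 2, 5.
s=2: eigenvector (3, -2, -2).
s=-2: eigenvector (-1, 0, 1).
s=5: eigenvector (2, 1, -2).
P = [[3, -1, 2], [-2, 0, 1], [-2, 1, -2]], D = diag(2, -2, 5), P⁻¹ = [[1, 0, 1], [6, 2, 7], [2, 1, 2]].
L² = P·diag(4, 4, 25)·P⁻¹ = [[88, 42, 84], [42, 25, 42], [-84, -42, -80]].
The requested entry is -42.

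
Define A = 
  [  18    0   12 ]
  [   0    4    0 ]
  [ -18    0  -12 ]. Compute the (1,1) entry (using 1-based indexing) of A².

108

Characteristic polynomial: r^3 - 10r^2 + 24r = r(r - 6)(r - 4), so the eigenvalues are 0, 4, 6.
r=4: eigenvector (0, 1, 0).
r=6: eigenvector (1, 0, -1).
r=0: eigenvector (-2, 0, 3).
P = [[0, 1, -2], [1, 0, 0], [0, -1, 3]], D = diag(4, 6, 0), P⁻¹ = [[0, 1, 0], [3, 0, 2], [1, 0, 1]].
A² = P·diag(16, 36, 0)·P⁻¹ = [[108, 0, 72], [0, 16, 0], [-108, 0, -72]].
The requested entry is 108.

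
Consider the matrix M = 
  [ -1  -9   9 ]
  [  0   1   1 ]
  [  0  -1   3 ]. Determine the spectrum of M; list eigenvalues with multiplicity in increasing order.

-1, 2, 2

Characteristic polynomial: p(r) = r^3 - 3r^2 + 4 = (r - 2)^2(r + 1).
Roots (with multiplicity): -1, 2, 2.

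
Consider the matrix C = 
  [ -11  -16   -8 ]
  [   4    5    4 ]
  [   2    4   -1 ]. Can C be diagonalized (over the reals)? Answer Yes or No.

Yes

Characteristic polynomial: p(λ) = λ^3 + 7λ^2 + 15λ + 9 = (λ + 1)(λ + 3)^2.
λ = -3 has algebraic multiplicity 2; rank(C + 3I) = 1, so geometric multiplicity = 2.
Every eigenvalue has geometric = algebraic multiplicity, so C is diagonalizable.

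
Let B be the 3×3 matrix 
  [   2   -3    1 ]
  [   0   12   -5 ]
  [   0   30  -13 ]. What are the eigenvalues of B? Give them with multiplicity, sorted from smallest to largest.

-3, 2, 2

Characteristic polynomial: p(λ) = λ^3 - λ^2 - 8λ + 12 = (λ - 2)^2(λ + 3).
Roots (with multiplicity): -3, 2, 2.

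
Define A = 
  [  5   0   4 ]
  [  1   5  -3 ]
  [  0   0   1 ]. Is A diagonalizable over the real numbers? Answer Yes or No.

No

Characteristic polynomial: p(s) = s^3 - 11s^2 + 35s - 25 = (s - 5)^2(s - 1).
s = 5 has algebraic multiplicity 2; rank(A − 5I) = 2, so geometric multiplicity = 1.
Geometric multiplicity < algebraic multiplicity, so A is not diagonalizable.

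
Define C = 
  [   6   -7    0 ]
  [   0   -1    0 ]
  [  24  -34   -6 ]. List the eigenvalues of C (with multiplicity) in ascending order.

Characteristic polynomial: p(r) = r^3 + r^2 - 36r - 36 = (r - 6)(r + 1)(r + 6).
Roots (with multiplicity): -6, -1, 6.

-6, -1, 6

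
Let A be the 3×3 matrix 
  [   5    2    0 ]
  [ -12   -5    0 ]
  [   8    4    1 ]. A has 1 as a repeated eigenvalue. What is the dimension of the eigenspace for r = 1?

A − 1I = [[4, 2, 0], [-12, -6, 0], [8, 4, 0]].
This matrix has rank 1, so its null space has dimension 3 − 1 = 2.

2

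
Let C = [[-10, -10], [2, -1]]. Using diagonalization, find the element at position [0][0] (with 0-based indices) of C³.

Characteristic polynomial: r^2 + 11r + 30 = (r + 5)(r + 6), so the eigenvalues are -6, -5.
r=-6: eigenvector (5, -2).
r=-5: eigenvector (-2, 1).
P = [[5, -2], [-2, 1]], D = diag(-6, -5), P⁻¹ = [[1, 2], [2, 5]].
C³ = P·diag(-216, -125)·P⁻¹ = [[-580, -910], [182, 239]].
The requested entry is -580.

-580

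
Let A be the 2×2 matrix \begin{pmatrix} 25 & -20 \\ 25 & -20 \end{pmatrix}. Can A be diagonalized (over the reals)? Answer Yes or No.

Characteristic polynomial: p(λ) = λ^2 - 5λ = λ(λ - 5).
All 2 eigenvalues are distinct, so A is diagonalizable.

Yes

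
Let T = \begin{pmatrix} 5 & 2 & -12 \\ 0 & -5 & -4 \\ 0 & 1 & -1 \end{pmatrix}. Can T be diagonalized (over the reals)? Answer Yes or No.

No

Characteristic polynomial: p(r) = r^3 + r^2 - 21r - 45 = (r - 5)(r + 3)^2.
r = -3 has algebraic multiplicity 2; rank(T + 3I) = 2, so geometric multiplicity = 1.
Geometric multiplicity < algebraic multiplicity, so T is not diagonalizable.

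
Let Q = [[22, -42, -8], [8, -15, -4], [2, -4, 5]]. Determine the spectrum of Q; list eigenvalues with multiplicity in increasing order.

1, 5, 6

Characteristic polynomial: p(t) = t^3 - 12t^2 + 41t - 30 = (t - 6)(t - 5)(t - 1).
Roots (with multiplicity): 1, 5, 6.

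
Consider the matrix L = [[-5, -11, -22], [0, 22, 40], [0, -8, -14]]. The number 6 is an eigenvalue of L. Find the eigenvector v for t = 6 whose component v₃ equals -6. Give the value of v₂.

15

L − 6I = [[-11, -11, -22], [0, 16, 40], [0, -8, -20]].
Solving (L − 6I)v = 0 gives the eigenspace spanned by (-3, 15, -6).
With v₃ = -6, v = (-3, 15, -6), so v₂ = 15.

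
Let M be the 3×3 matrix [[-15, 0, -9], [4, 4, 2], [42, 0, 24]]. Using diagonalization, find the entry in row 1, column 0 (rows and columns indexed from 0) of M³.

304

Characteristic polynomial: r^3 - 13r^2 + 54r - 72 = (r - 6)(r - 4)(r - 3), so the eigenvalues are 3, 4, 6.
r=3: eigenvector (1, 0, -2).
r=4: eigenvector (0, 1, 0).
r=6: eigenvector (-3, 1, 7).
P = [[1, 0, -3], [0, 1, 1], [-2, 0, 7]], D = diag(3, 4, 6), P⁻¹ = [[7, 0, 3], [-2, 1, -1], [2, 0, 1]].
M³ = P·diag(27, 64, 216)·P⁻¹ = [[-1107, 0, -567], [304, 64, 152], [2646, 0, 1350]].
The requested entry is 304.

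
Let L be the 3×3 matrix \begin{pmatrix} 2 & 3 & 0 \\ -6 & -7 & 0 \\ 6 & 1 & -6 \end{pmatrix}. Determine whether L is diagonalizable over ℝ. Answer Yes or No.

Characteristic polynomial: p(λ) = λ^3 + 11λ^2 + 34λ + 24 = (λ + 1)(λ + 4)(λ + 6).
All 3 eigenvalues are distinct, so L is diagonalizable.

Yes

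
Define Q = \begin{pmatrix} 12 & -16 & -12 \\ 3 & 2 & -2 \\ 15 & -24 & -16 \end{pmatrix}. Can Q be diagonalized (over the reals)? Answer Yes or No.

Characteristic polynomial: p(s) = s^3 + 2s^2 - 20s + 24 = (s - 2)^2(s + 6).
s = 2 has algebraic multiplicity 2; rank(Q − 2I) = 2, so geometric multiplicity = 1.
Geometric multiplicity < algebraic multiplicity, so Q is not diagonalizable.

No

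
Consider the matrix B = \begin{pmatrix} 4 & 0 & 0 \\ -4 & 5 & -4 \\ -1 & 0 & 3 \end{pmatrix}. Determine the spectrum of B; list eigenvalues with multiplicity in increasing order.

3, 4, 5

Characteristic polynomial: p(t) = t^3 - 12t^2 + 47t - 60 = (t - 5)(t - 4)(t - 3).
Roots (with multiplicity): 3, 4, 5.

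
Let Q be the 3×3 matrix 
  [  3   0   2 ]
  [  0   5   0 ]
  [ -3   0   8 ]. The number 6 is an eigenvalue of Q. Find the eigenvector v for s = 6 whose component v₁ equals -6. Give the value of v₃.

-9

Q − 6I = [[-3, 0, 2], [0, -1, 0], [-3, 0, 2]].
Solving (Q − 6I)v = 0 gives the eigenspace spanned by (-6, 0, -9).
With v₁ = -6, v = (-6, 0, -9), so v₃ = -9.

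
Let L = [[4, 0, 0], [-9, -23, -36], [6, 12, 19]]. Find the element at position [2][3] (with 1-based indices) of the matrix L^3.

-756

Characteristic polynomial: r^3 - 21r + 20 = (r - 4)(r - 1)(r + 5), so the eigenvalues are -5, 1, 4.
r=4: eigenvector (1, -3, 2).
r=1: eigenvector (0, -3, 2).
r=-5: eigenvector (0, -2, 1).
P = [[1, 0, 0], [-3, -3, -2], [2, 2, 1]], D = diag(4, 1, -5), P⁻¹ = [[1, 0, 0], [-1, 1, 2], [0, -2, -3]].
L³ = P·diag(64, 1, -125)·P⁻¹ = [[64, 0, 0], [-189, -503, -756], [126, 252, 379]].
The requested entry is -756.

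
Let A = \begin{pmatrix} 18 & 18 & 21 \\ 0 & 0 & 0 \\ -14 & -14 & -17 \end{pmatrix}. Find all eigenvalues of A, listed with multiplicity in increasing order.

-3, 0, 4

Characteristic polynomial: p(r) = r^3 - r^2 - 12r = r(r - 4)(r + 3).
Roots (with multiplicity): -3, 0, 4.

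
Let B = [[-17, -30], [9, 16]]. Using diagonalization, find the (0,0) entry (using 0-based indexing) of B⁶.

379

Characteristic polynomial: s^2 + s - 2 = (s - 1)(s + 2), so the eigenvalues are -2, 1.
s=-2: eigenvector (-2, 1).
s=1: eigenvector (-5, 3).
P = [[-2, -5], [1, 3]], D = diag(-2, 1), P⁻¹ = [[-3, -5], [1, 2]].
B⁶ = P·diag(64, 1)·P⁻¹ = [[379, 630], [-189, -314]].
The requested entry is 379.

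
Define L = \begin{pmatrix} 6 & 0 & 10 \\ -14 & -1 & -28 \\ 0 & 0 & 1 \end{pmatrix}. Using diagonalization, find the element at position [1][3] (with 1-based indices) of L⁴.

Characteristic polynomial: μ^3 - 6μ^2 - μ + 6 = (μ - 6)(μ - 1)(μ + 1), so the eigenvalues are -1, 1, 6.
μ=6: eigenvector (1, -2, 0).
μ=-1: eigenvector (0, 1, 0).
μ=1: eigenvector (-2, 0, 1).
P = [[1, 0, -2], [-2, 1, 0], [0, 0, 1]], D = diag(6, -1, 1), P⁻¹ = [[1, 0, 2], [2, 1, 4], [0, 0, 1]].
L⁴ = P·diag(1296, 1, 1)·P⁻¹ = [[1296, 0, 2590], [-2590, 1, -5180], [0, 0, 1]].
The requested entry is 2590.

2590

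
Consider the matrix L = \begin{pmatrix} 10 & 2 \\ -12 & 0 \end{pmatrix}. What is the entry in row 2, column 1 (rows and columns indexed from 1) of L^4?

-6240

Characteristic polynomial: r^2 - 10r + 24 = (r - 6)(r - 4), so the eigenvalues are 4, 6.
r=4: eigenvector (1, -3).
r=6: eigenvector (1, -2).
P = [[1, 1], [-3, -2]], D = diag(4, 6), P⁻¹ = [[-2, -1], [3, 1]].
L⁴ = P·diag(256, 1296)·P⁻¹ = [[3376, 1040], [-6240, -1824]].
The requested entry is -6240.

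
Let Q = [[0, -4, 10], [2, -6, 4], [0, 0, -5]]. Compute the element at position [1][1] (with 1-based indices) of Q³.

48

Characteristic polynomial: s^3 + 11s^2 + 38s + 40 = (s + 2)(s + 4)(s + 5), so the eigenvalues are -5, -4, -2.
s=-2: eigenvector (2, 1, 0).
s=-4: eigenvector (1, 1, 0).
s=-5: eigenvector (-2, 0, 1).
P = [[2, 1, -2], [1, 1, 0], [0, 0, 1]], D = diag(-2, -4, -5), P⁻¹ = [[1, -1, 2], [-1, 2, -2], [0, 0, 1]].
Q³ = P·diag(-8, -64, -125)·P⁻¹ = [[48, -112, 346], [56, -120, 112], [0, 0, -125]].
The requested entry is 48.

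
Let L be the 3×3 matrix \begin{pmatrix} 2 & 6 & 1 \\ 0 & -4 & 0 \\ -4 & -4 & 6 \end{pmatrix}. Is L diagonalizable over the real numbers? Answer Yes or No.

No

Characteristic polynomial: p(s) = s^3 - 4s^2 - 16s + 64 = (s - 4)^2(s + 4).
s = 4 has algebraic multiplicity 2; rank(L − 4I) = 2, so geometric multiplicity = 1.
Geometric multiplicity < algebraic multiplicity, so L is not diagonalizable.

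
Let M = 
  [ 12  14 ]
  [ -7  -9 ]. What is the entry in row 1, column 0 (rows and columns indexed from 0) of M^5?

Characteristic polynomial: s^2 - 3s - 10 = (s - 5)(s + 2), so the eigenvalues are -2, 5.
s=-2: eigenvector (1, -1).
s=5: eigenvector (2, -1).
P = [[1, 2], [-1, -1]], D = diag(-2, 5), P⁻¹ = [[-1, -2], [1, 1]].
M⁵ = P·diag(-32, 3125)·P⁻¹ = [[6282, 6314], [-3157, -3189]].
The requested entry is -3157.

-3157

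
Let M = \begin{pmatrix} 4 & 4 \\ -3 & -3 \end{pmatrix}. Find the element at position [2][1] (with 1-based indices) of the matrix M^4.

-3

Characteristic polynomial: λ^2 - λ = λ(λ - 1), so the eigenvalues are 0, 1.
λ=1: eigenvector (-4, 3).
λ=0: eigenvector (-1, 1).
P = [[-4, -1], [3, 1]], D = diag(1, 0), P⁻¹ = [[-1, -1], [3, 4]].
M⁴ = P·diag(1, 0)·P⁻¹ = [[4, 4], [-3, -3]].
The requested entry is -3.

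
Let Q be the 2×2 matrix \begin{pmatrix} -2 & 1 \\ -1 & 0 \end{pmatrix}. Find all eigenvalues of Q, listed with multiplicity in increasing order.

-1, -1

Characteristic polynomial: p(μ) = μ^2 + 2μ + 1 = (μ + 1)^2.
Roots (with multiplicity): -1, -1.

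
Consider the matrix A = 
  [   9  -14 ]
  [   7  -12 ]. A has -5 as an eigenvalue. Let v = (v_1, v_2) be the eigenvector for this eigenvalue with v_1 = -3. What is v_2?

A + 5I = [[14, -14], [7, -7]].
Solving (A + 5I)v = 0 gives the eigenspace spanned by (-3, -3).
With v_1 = -3, v = (-3, -3), so v_2 = -3.

-3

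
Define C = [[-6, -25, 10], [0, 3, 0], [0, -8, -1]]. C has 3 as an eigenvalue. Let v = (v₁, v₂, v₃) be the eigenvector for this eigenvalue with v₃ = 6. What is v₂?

C − 3I = [[-9, -25, 10], [0, 0, 0], [0, -8, -4]].
Solving (C − 3I)v = 0 gives the eigenspace spanned by (15, -3, 6).
With v₃ = 6, v = (15, -3, 6), so v₂ = -3.

-3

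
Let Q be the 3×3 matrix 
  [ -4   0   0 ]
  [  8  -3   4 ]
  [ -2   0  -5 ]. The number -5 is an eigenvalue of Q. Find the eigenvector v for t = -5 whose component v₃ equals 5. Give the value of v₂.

-10

Q + 5I = [[1, 0, 0], [8, 2, 4], [-2, 0, 0]].
Solving (Q + 5I)v = 0 gives the eigenspace spanned by (0, -10, 5).
With v₃ = 5, v = (0, -10, 5), so v₂ = -10.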